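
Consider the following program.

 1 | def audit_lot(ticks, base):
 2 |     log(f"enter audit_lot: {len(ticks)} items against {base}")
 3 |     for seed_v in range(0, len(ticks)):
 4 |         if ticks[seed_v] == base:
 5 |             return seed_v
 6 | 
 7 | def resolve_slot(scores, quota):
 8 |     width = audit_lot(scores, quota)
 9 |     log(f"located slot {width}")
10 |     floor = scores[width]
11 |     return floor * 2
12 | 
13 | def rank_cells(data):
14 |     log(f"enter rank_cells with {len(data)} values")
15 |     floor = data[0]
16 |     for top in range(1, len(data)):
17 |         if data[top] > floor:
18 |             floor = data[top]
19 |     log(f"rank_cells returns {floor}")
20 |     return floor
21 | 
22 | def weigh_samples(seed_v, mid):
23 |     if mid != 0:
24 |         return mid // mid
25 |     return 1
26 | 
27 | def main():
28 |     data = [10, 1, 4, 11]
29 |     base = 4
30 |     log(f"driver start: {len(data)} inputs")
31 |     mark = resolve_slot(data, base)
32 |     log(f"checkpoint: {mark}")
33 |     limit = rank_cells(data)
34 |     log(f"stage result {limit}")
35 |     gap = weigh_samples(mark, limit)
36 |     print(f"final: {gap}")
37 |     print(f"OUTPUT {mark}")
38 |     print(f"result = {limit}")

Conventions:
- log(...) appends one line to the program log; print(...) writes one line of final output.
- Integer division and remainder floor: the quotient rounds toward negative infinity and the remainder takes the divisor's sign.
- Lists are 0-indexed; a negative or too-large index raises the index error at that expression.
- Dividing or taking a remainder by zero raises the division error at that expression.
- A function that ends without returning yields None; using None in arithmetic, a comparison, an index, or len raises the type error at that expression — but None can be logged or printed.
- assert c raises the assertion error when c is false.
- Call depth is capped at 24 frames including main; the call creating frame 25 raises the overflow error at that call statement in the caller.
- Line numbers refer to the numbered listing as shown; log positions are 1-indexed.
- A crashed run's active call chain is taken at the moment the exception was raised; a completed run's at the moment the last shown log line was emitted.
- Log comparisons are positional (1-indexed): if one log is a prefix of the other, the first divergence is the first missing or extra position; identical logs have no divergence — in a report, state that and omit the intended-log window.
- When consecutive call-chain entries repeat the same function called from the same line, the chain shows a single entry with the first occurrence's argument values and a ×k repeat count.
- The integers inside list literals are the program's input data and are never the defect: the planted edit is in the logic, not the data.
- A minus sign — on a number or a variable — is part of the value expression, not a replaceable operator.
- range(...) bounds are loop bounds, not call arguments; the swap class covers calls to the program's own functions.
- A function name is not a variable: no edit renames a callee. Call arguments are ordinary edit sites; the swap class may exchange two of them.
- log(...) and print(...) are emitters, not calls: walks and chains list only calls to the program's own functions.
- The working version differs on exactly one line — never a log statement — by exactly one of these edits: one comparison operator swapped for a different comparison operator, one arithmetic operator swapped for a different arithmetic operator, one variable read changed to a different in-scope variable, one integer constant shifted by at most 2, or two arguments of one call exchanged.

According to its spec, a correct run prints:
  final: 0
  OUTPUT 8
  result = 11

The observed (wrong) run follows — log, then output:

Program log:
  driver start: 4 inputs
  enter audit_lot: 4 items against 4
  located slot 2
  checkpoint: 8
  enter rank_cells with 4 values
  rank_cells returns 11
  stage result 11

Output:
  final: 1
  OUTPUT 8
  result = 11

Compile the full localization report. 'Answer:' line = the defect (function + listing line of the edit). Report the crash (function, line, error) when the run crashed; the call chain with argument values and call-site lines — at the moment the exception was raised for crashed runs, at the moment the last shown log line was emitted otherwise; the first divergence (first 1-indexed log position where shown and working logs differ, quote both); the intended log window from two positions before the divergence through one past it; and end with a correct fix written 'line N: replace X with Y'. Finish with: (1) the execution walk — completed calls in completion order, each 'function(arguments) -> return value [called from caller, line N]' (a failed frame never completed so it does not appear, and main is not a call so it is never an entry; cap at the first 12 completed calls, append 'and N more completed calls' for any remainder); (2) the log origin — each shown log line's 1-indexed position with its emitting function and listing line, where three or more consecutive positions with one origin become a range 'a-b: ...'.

Answer: the defect is in weigh_samples at line 24.
Key fact: Log streams are identical — the defect surfaces only in the printed output.
Call chain: main.
First divergence: there is none — every log position agrees.
Execution walk:
  audit_lot([10, 1, 4, 11], 4) -> 2  [called from resolve_slot, line 8]
  resolve_slot([10, 1, 4, 11], 4) -> 8  [called from main, line 31]
  rank_cells([10, 1, 4, 11]) -> 11  [called from main, line 33]
  weigh_samples(8, 11) -> 1  [called from main, line 35]
Origin of each log line:
  1: logged in main at line 30
  2: logged in audit_lot at line 2
  3: logged in resolve_slot at line 9
  4: logged in main at line 32
  5: logged in rank_cells at line 14
  6: logged in rank_cells at line 19
  7: logged in main at line 34
A correct fix: line 24: replace `mid // mid` with `seed_v // mid`.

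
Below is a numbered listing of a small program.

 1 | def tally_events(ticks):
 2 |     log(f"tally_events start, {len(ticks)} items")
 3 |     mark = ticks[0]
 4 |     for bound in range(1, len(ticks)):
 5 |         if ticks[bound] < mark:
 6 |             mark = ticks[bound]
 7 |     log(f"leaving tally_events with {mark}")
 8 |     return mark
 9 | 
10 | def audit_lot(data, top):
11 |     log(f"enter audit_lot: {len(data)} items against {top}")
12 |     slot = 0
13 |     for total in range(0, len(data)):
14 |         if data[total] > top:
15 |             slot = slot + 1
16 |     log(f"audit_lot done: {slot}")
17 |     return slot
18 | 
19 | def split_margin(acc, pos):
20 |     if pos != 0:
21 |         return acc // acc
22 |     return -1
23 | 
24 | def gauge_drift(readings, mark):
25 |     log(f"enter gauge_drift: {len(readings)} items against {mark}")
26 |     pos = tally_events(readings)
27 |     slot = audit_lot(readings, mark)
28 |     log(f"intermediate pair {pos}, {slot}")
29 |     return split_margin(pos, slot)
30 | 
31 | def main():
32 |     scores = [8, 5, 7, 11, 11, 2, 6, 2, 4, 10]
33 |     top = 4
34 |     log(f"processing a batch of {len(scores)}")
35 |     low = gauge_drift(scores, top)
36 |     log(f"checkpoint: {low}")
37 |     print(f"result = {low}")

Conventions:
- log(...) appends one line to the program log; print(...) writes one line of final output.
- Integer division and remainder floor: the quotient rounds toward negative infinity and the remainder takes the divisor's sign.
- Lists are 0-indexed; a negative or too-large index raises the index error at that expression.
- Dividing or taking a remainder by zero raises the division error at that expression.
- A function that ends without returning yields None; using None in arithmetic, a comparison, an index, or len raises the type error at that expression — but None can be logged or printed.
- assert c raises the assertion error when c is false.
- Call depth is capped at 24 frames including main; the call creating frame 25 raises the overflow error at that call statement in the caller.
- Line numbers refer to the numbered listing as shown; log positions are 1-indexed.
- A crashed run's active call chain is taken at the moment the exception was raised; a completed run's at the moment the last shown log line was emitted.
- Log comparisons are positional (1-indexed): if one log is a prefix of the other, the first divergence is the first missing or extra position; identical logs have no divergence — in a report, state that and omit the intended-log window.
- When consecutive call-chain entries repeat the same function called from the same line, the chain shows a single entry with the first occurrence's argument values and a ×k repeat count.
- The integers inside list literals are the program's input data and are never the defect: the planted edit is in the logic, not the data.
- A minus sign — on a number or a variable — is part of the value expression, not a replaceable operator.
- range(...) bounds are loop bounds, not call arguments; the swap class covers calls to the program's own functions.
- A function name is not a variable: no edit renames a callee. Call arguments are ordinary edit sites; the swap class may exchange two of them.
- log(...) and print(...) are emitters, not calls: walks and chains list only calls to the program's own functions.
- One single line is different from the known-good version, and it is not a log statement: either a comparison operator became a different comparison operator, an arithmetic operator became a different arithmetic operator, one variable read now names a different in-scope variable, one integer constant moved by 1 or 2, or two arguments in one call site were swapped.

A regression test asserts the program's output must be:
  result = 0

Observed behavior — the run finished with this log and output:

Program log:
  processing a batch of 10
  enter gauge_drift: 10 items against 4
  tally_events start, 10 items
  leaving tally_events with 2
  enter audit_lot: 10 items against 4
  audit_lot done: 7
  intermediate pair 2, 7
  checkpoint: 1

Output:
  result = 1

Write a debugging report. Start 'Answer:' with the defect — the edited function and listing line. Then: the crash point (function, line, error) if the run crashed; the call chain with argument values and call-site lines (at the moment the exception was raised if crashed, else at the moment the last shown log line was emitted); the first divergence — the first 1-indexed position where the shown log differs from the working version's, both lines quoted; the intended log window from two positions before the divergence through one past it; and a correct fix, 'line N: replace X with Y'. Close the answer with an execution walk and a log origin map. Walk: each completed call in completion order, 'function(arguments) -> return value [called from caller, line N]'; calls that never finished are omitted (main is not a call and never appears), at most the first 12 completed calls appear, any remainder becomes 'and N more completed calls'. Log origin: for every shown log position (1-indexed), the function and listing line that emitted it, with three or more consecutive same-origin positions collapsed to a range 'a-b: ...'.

Answer: the defect is in split_margin at line 21.
Core observation: Everything matches until log position 8, which reads 'checkpoint: 1' in place of 'checkpoint: 0'.
Call chain: main.
First divergence: at position 8 the run shows 'checkpoint: 1' where the working version logs 'checkpoint: 0'.
Intended log window:
  6: audit_lot done: 7
  7: intermediate pair 2, 7
  8: checkpoint: 0
Execution walk:
  tally_events([8, 5, 7, 11, 11, 2, 6, 2, 4, 10]) -> 2  [called from gauge_drift, line 26]
  audit_lot([8, 5, 7, 11, 11, 2, 6, 2, 4, 10], 4) -> 7  [called from gauge_drift, line 27]
  split_margin(2, 7) -> 1  [called from gauge_drift, line 29]
  gauge_drift([8, 5, 7, 11, 11, 2, 6, 2, 4, 10], 4) -> 1  [called from main, line 35]
Origin of each log line:
  1: from main, line 34
  2: from gauge_drift, line 25
  3: from tally_events, line 2
  4: from tally_events, line 7
  5: from audit_lot, line 11
  6: from audit_lot, line 16
  7: from gauge_drift, line 28
  8: from main, line 36
A correct fix: line 21: replace `acc // acc` with `acc // pos`.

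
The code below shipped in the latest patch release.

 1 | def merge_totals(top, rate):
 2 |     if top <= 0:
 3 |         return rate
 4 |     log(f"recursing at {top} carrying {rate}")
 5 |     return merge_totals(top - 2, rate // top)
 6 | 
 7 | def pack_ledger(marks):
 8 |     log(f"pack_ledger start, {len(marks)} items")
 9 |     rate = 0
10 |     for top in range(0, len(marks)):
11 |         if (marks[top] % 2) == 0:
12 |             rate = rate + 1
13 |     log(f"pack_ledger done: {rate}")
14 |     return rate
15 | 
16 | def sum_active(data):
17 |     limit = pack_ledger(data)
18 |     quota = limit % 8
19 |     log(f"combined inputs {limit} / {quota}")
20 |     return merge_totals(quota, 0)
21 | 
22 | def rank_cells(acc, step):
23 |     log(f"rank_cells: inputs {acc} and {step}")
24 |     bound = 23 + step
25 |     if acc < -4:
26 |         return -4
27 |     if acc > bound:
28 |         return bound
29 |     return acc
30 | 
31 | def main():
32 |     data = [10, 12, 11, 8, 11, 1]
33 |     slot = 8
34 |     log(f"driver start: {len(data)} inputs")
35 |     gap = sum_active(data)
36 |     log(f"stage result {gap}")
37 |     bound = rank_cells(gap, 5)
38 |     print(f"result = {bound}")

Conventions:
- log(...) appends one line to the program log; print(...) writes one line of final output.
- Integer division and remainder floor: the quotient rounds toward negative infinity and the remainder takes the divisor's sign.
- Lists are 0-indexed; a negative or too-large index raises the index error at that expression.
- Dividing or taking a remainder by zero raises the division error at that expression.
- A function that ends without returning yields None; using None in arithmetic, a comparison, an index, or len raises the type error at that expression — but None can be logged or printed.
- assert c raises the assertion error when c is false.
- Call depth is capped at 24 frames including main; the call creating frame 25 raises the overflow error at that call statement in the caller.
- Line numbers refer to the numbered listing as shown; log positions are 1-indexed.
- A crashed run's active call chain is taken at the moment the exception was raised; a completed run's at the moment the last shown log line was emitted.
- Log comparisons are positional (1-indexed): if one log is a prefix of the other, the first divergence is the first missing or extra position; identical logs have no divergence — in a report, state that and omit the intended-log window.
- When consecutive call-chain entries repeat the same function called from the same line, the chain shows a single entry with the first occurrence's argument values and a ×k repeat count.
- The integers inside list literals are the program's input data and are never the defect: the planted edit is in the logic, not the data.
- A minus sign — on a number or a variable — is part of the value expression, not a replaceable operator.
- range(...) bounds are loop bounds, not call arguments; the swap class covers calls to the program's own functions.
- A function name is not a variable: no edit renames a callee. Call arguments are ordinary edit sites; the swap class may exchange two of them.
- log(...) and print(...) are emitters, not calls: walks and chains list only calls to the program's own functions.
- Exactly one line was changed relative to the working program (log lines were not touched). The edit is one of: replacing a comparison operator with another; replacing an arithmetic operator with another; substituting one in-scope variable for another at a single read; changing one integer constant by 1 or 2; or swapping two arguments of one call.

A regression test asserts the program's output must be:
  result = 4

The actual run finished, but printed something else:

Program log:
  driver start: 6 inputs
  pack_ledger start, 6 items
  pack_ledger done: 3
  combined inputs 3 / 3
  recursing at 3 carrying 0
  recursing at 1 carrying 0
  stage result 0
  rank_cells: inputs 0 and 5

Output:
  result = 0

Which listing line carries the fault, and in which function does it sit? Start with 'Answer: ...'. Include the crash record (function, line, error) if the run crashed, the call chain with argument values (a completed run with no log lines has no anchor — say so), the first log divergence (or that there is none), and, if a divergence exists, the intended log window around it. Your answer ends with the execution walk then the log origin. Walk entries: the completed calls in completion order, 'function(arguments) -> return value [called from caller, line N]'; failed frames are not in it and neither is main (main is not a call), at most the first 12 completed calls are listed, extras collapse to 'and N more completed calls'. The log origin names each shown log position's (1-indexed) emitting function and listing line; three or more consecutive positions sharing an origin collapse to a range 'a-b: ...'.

Answer: the defect is in merge_totals at line 5.
Core observation: At log position 6 the runs split — shown 'recursing at 1 carrying 0', but the working version logs 'recursing at 1 carrying 3'.
Call chain: main -> rank_cells(0, 5) (called at line 37).
First divergence: at position 6 the run shows 'recursing at 1 carrying 0' where the working version logs 'recursing at 1 carrying 3'.
Intended log window:
  4: combined inputs 3 / 3
  5: recursing at 3 carrying 0
  6: recursing at 1 carrying 3
  7: stage result 4
Execution walk:
  pack_ledger([10, 12, 11, 8, 11, 1]) -> 3  [called from sum_active, line 17]
  merge_totals(-1, 0) -> 0  [called from merge_totals, line 5]
  merge_totals(1, 0) -> 0  [called from merge_totals, line 5]
  merge_totals(3, 0) -> 0  [called from sum_active, line 20]
  sum_active([10, 12, 11, 8, 11, 1]) -> 0  [called from main, line 35]
  rank_cells(0, 5) -> 0  [called from main, line 37]
Log origins:
  1: from main, line 34
  2: from pack_ledger, line 8
  3: from pack_ledger, line 13
  4: from sum_active, line 19
  5: from merge_totals, line 4
  6: from merge_totals, line 4
  7: from main, line 36
  8: from rank_cells, line 23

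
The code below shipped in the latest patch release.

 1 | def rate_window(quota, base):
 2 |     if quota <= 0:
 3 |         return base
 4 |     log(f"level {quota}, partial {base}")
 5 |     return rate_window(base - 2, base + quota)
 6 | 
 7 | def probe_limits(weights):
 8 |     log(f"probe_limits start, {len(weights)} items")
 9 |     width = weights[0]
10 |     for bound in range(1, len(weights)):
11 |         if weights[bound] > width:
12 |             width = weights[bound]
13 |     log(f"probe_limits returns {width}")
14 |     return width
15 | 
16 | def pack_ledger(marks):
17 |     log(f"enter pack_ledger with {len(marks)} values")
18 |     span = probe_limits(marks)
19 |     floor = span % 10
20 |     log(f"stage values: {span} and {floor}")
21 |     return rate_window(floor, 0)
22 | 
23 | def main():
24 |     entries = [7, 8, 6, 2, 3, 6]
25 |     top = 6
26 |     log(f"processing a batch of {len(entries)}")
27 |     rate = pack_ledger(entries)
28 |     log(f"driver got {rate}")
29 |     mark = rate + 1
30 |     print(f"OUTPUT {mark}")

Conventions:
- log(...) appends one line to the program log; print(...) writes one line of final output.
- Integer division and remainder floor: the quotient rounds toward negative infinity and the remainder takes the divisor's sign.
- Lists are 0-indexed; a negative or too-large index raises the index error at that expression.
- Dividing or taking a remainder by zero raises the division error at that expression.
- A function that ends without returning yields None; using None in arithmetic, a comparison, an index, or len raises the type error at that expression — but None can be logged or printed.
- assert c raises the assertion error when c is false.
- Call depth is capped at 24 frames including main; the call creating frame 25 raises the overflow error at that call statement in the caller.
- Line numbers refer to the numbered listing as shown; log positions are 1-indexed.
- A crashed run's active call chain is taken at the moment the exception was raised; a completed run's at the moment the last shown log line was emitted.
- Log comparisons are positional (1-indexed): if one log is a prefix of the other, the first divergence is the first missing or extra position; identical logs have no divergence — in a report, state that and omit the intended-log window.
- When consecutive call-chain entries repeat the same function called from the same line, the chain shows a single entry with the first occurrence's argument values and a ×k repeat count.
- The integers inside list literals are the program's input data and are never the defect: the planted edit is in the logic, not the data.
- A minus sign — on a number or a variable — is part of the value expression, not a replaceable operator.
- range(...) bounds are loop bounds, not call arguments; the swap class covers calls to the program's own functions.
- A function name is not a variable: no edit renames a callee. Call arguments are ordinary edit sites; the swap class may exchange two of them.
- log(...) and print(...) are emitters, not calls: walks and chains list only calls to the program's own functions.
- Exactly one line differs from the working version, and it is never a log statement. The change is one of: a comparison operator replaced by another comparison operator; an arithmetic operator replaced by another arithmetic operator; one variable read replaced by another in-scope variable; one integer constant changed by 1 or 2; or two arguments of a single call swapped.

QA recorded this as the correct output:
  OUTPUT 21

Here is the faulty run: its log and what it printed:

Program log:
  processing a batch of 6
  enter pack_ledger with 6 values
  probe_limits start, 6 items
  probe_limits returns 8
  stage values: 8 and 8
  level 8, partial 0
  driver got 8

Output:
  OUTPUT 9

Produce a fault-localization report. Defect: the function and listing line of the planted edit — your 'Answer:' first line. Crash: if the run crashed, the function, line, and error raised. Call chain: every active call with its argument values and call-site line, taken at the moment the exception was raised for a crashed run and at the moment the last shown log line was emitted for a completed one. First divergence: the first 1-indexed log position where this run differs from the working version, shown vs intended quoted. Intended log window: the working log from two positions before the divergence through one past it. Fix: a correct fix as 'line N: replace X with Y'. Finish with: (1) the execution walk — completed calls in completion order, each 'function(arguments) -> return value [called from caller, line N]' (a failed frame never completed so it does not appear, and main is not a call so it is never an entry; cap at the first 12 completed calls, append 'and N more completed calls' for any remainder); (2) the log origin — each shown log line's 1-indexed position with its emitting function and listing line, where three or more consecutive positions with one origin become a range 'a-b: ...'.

Answer: the defect is in rate_window at line 5.
Key fact: Everything matches until log position 7, which reads 'driver got 8' in place of 'level 6, partial 8'.
Call chain: main.
First divergence: at position 7 the run shows 'driver got 8' where the working version logs 'level 6, partial 8'.
Intended log window:
  5: stage values: 8 and 8
  6: level 8, partial 0
  7: level 6, partial 8
  8: level 4, partial 14
Execution walk:
  probe_limits([7, 8, 6, 2, 3, 6]) -> 8  [called from pack_ledger, line 18]
  rate_window(-2, 8) -> 8  [called from rate_window, line 5]
  rate_window(8, 0) -> 8  [called from pack_ledger, line 21]
  pack_ledger([7, 8, 6, 2, 3, 6]) -> 8  [called from main, line 27]
Log line origins:
  1: emitted by main (line 26)
  2: emitted by pack_ledger (line 17)
  3: emitted by probe_limits (line 8)
  4: emitted by probe_limits (line 13)
  5: emitted by pack_ledger (line 20)
  6: emitted by rate_window (line 4)
  7: emitted by main (line 28)
A correct fix: line 5: replace `base - 2` with `quota - 2`.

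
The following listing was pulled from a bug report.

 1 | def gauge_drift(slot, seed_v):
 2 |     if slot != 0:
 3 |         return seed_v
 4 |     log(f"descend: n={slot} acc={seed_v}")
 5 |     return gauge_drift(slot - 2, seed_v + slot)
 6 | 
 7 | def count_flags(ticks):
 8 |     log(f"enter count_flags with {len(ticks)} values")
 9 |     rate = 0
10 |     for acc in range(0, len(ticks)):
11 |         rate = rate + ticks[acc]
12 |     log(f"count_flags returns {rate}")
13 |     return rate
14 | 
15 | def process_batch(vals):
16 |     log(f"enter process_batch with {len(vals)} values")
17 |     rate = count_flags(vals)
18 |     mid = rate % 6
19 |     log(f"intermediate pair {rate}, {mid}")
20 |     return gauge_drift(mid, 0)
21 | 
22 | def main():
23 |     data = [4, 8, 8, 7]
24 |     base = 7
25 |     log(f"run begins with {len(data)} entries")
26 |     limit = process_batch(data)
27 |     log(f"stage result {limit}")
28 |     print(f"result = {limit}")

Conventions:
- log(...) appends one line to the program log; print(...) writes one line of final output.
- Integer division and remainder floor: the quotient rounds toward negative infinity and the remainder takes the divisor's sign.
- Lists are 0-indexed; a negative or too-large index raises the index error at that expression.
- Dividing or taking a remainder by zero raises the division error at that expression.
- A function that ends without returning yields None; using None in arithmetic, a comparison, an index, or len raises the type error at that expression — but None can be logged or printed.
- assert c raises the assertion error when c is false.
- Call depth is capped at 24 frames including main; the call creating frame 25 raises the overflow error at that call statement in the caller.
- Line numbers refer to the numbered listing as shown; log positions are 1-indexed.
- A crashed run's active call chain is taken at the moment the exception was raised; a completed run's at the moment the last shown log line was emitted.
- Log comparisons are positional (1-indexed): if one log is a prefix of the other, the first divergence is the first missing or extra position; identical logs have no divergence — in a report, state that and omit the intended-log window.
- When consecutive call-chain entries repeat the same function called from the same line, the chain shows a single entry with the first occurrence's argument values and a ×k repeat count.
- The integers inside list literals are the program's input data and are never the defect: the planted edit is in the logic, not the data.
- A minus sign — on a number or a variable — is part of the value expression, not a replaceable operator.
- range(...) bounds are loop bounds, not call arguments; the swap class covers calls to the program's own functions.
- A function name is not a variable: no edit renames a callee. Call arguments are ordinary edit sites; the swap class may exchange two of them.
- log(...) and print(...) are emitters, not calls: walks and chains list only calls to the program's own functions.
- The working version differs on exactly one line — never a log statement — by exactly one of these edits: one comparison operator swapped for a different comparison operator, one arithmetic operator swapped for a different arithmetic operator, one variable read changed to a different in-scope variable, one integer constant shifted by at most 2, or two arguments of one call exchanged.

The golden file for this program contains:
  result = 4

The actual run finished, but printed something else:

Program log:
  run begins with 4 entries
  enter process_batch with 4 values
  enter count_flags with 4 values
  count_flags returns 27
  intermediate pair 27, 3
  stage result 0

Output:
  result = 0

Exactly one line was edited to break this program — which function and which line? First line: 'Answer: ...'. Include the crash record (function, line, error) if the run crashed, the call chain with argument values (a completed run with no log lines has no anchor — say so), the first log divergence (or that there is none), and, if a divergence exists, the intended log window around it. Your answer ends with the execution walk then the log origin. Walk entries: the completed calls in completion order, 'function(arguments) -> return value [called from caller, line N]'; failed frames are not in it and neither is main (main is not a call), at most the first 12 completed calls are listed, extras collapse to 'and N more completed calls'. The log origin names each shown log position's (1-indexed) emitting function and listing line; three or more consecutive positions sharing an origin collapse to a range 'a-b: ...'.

Answer: the defect is in gauge_drift at line 2.
Core observation: At log position 6 the runs split — shown 'stage result 0', but the working version logs 'descend: n=3 acc=0'.
Call chain: main.
First divergence: position 6; shown 'stage result 0' vs intended 'descend: n=3 acc=0'.
Intended log window:
  4: count_flags returns 27
  5: intermediate pair 27, 3
  6: descend: n=3 acc=0
  7: descend: n=1 acc=3
Execution walk:
  count_flags([4, 8, 8, 7]) -> 27  [called from process_batch, line 17]
  gauge_drift(3, 0) -> 0  [called from process_batch, line 20]
  process_batch([4, 8, 8, 7]) -> 0  [called from main, line 26]
Log line origins:
  1: emitted by main (line 25)
  2: emitted by process_batch (line 16)
  3: emitted by count_flags (line 8)
  4: emitted by count_flags (line 12)
  5: emitted by process_batch (line 19)
  6: emitted by main (line 27)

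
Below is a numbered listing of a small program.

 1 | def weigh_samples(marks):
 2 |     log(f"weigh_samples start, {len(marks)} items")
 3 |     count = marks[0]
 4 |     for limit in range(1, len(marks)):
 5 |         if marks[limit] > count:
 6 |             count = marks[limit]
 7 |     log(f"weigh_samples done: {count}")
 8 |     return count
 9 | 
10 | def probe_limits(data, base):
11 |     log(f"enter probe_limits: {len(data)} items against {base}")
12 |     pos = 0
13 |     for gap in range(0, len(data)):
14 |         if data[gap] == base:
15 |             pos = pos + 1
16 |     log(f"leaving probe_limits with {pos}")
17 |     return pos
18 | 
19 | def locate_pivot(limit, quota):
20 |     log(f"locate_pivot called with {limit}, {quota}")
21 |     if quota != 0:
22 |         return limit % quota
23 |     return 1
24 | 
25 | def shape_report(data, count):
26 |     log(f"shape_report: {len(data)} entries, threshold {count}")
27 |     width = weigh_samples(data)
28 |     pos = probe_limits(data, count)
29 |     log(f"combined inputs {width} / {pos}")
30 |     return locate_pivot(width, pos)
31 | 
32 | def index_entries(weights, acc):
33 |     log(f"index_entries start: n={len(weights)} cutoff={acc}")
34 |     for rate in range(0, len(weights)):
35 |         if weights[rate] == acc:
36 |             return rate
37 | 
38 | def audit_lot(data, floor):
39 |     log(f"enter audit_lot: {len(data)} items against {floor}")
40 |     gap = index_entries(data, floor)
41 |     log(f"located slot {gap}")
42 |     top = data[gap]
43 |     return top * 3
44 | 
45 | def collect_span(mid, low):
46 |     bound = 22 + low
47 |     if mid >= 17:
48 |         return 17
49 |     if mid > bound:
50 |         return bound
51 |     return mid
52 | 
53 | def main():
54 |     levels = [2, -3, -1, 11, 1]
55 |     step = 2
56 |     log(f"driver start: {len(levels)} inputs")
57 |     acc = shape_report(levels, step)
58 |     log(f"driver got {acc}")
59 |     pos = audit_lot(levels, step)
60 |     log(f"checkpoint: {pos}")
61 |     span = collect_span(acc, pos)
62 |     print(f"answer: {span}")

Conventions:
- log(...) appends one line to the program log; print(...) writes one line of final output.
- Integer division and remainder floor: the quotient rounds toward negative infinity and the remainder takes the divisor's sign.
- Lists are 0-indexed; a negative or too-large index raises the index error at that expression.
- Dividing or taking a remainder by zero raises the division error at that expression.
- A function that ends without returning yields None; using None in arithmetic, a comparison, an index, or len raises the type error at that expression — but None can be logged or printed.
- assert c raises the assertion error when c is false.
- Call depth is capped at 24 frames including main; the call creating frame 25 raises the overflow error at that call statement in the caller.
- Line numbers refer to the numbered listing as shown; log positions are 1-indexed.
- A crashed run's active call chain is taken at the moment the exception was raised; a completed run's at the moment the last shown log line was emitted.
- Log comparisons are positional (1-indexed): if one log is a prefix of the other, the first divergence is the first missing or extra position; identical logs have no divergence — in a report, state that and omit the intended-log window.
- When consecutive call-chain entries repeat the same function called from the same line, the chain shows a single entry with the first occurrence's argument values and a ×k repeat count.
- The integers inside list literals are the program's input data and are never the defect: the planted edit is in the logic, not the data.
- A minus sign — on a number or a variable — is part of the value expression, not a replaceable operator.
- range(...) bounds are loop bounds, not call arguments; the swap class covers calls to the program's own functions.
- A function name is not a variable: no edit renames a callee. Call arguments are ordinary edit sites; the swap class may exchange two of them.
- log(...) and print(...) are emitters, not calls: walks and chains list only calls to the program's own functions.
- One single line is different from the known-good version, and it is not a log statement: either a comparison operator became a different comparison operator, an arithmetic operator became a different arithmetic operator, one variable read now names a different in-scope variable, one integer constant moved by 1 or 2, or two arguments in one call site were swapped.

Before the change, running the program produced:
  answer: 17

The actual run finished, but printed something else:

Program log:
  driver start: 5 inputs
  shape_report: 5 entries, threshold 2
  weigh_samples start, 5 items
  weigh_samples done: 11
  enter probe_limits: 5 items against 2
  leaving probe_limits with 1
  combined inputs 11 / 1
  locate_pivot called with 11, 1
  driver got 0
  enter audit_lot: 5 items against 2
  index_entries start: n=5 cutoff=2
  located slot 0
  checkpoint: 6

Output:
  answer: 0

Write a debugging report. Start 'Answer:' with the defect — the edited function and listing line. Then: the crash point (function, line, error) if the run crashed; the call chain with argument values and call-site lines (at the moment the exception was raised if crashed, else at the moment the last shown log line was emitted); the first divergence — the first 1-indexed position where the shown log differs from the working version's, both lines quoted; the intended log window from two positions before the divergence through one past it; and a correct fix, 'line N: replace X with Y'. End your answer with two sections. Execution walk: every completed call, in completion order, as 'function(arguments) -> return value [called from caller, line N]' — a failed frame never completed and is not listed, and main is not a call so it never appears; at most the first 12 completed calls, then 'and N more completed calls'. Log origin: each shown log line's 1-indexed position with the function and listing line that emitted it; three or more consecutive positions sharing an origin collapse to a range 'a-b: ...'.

Answer: the defect is in collect_span at line 47.
Key observation: Nothing in the log betrays the bug — only the output does.
Call chain: main.
First divergence: there is none — every log position agrees.
Execution walk:
  weigh_samples([2, -3, -1, 11, 1]) -> 11  [called from shape_report, line 27]
  probe_limits([2, -3, -1, 11, 1], 2) -> 1  [called from shape_report, line 28]
  locate_pivot(11, 1) -> 0  [called from shape_report, line 30]
  shape_report([2, -3, -1, 11, 1], 2) -> 0  [called from main, line 57]
  index_entries([2, -3, -1, 11, 1], 2) -> 0  [called from audit_lot, line 40]
  audit_lot([2, -3, -1, 11, 1], 2) -> 6  [called from main, line 59]
  collect_span(0, 6) -> 0  [called from main, line 61]
Log origin:
  1: from main, line 56
  2: from shape_report, line 26
  3: from weigh_samples, line 2
  4: from weigh_samples, line 7
  5: from probe_limits, line 11
  6: from probe_limits, line 16
  7: from shape_report, line 29
  8: from locate_pivot, line 20
  9: from main, line 58
  10: from audit_lot, line 39
  11: from index_entries, line 33
  12: from audit_lot, line 41
  13: from main, line 60
A correct fix: line 47: replace `>=` with `<`.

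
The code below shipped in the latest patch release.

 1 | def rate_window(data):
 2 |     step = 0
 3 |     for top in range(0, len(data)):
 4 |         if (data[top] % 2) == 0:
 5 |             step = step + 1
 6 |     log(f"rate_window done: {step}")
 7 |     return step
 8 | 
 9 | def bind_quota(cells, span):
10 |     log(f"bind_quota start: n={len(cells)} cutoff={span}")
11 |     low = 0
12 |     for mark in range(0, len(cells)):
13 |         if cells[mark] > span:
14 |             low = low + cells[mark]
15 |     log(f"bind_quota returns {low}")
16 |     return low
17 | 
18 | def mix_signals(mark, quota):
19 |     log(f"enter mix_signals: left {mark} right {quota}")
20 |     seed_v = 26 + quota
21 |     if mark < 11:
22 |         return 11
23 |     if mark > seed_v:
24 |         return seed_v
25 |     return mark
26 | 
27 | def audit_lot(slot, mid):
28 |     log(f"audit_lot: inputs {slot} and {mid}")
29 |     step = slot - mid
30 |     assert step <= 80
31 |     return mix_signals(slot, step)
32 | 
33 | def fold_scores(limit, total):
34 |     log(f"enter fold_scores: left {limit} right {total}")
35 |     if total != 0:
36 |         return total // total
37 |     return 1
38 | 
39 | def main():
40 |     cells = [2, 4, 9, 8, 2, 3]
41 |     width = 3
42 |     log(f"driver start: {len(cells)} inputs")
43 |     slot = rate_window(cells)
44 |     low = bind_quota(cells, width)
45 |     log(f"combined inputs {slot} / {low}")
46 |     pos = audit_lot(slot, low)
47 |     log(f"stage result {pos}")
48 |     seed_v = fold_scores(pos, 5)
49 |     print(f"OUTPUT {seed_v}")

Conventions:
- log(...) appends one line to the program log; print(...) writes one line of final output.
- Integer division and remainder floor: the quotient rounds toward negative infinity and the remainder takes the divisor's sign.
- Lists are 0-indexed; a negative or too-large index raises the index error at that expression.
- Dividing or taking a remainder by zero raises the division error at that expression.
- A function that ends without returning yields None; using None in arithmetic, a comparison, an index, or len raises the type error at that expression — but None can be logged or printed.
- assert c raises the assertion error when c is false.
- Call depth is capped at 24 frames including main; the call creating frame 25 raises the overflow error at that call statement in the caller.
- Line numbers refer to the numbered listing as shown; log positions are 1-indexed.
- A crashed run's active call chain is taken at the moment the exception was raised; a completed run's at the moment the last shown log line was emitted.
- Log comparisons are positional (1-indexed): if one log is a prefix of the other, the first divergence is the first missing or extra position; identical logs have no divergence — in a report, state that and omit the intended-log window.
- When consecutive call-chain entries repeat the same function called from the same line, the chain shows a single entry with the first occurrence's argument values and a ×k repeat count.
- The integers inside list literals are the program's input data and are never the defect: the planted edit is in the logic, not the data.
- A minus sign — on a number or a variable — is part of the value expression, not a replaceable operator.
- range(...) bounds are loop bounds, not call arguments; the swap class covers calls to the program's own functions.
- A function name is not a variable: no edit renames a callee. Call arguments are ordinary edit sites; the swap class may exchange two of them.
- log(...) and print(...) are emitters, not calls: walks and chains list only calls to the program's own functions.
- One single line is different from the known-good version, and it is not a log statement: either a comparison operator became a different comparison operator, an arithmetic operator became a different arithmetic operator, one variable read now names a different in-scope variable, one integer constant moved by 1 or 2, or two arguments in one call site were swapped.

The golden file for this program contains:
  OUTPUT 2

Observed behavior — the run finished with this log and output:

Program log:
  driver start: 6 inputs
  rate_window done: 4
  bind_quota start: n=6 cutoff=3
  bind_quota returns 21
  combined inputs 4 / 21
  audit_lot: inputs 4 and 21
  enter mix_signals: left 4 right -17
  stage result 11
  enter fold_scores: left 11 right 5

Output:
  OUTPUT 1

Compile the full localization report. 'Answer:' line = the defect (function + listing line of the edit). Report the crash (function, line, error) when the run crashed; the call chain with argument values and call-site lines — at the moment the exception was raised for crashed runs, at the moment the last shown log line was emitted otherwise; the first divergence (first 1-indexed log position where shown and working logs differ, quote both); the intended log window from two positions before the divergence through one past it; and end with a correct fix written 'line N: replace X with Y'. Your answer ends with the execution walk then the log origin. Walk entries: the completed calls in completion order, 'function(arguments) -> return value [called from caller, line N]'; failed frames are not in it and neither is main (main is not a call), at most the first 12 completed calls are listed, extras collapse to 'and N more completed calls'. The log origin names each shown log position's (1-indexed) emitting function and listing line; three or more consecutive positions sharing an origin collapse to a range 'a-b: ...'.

Answer: the defect is in fold_scores at line 36.
Key fact: No log line changed; the fault shows up purely in the output.
Call chain: main -> fold_scores(11, 5) (called at line 48).
First divergence: none; the two logs match at every position.
Execution walk:
  rate_window([2, 4, 9, 8, 2, 3]) -> 4  [called from main, line 43]
  bind_quota([2, 4, 9, 8, 2, 3], 3) -> 21  [called from main, line 44]
  mix_signals(4, -17) -> 11  [called from audit_lot, line 31]
  audit_lot(4, 21) -> 11  [called from main, line 46]
  fold_scores(11, 5) -> 1  [called from main, line 48]
Log origins:
  1: logged in main at line 42
  2: logged in rate_window at line 6
  3: logged in bind_quota at line 10
  4: logged in bind_quota at line 15
  5: logged in main at line 45
  6: logged in audit_lot at line 28
  7: logged in mix_signals at line 19
  8: logged in main at line 47
  9: logged in fold_scores at line 34
A correct fix: line 36: replace `total // total` with `limit // total`.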